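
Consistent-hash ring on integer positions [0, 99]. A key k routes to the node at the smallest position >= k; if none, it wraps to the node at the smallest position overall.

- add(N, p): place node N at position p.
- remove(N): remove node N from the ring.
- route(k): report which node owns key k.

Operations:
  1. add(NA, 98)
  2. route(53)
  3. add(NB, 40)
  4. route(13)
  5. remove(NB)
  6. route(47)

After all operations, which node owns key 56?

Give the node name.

Op 1: add NA@98 -> ring=[98:NA]
Op 2: route key 53: smallest pos >= 53 is 98 -> NA
Op 3: add NB@40 -> ring=[40:NB,98:NA]
Op 4: route key 13: smallest pos >= 13 is 40 -> NB
Op 5: remove NB -> ring=[98:NA]
Op 6: route key 47: smallest pos >= 47 is 98 -> NA
Final route key 56: smallest pos >= 56 is 98 -> NA

Answer: NA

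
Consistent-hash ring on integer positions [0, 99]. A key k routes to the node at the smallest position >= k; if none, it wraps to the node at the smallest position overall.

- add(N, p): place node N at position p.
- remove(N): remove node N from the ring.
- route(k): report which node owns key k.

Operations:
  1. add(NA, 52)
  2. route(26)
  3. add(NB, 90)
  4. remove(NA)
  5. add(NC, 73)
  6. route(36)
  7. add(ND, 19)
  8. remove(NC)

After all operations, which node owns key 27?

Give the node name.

Op 1: add NA@52 -> ring=[52:NA]
Op 2: route key 26: smallest pos >= 26 is 52 -> NA
Op 3: add NB@90 -> ring=[52:NA,90:NB]
Op 4: remove NA -> ring=[90:NB]
Op 5: add NC@73 -> ring=[73:NC,90:NB]
Op 6: route key 36: smallest pos >= 36 is 73 -> NC
Op 7: add ND@19 -> ring=[19:ND,73:NC,90:NB]
Op 8: remove NC -> ring=[19:ND,90:NB]
Final route key 27: smallest pos >= 27 is 90 -> NB

Answer: NB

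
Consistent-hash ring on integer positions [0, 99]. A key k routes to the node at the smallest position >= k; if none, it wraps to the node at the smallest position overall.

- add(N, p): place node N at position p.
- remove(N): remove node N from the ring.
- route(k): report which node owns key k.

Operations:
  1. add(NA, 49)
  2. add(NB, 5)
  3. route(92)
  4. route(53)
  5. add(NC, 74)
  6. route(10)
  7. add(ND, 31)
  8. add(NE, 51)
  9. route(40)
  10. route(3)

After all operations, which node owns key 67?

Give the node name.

Op 1: add NA@49 -> ring=[49:NA]
Op 2: add NB@5 -> ring=[5:NB,49:NA]
Op 3: route key 92: none >= 92, wrap to smallest pos 5 -> NB
Op 4: route key 53: none >= 53, wrap to smallest pos 5 -> NB
Op 5: add NC@74 -> ring=[5:NB,49:NA,74:NC]
Op 6: route key 10: smallest pos >= 10 is 49 -> NA
Op 7: add ND@31 -> ring=[5:NB,31:ND,49:NA,74:NC]
Op 8: add NE@51 -> ring=[5:NB,31:ND,49:NA,51:NE,74:NC]
Op 9: route key 40: smallest pos >= 40 is 49 -> NA
Op 10: route key 3: smallest pos >= 3 is 5 -> NB
Final route key 67: smallest pos >= 67 is 74 -> NC

Answer: NC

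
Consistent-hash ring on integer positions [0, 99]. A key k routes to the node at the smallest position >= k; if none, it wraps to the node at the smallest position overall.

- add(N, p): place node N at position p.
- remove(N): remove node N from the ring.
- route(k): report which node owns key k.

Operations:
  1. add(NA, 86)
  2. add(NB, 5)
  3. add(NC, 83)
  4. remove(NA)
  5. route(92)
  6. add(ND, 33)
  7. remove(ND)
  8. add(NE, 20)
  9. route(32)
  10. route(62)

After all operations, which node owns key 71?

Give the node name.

Op 1: add NA@86 -> ring=[86:NA]
Op 2: add NB@5 -> ring=[5:NB,86:NA]
Op 3: add NC@83 -> ring=[5:NB,83:NC,86:NA]
Op 4: remove NA -> ring=[5:NB,83:NC]
Op 5: route key 92: none >= 92, wrap to smallest pos 5 -> NB
Op 6: add ND@33 -> ring=[5:NB,33:ND,83:NC]
Op 7: remove ND -> ring=[5:NB,83:NC]
Op 8: add NE@20 -> ring=[5:NB,20:NE,83:NC]
Op 9: route key 32: smallest pos >= 32 is 83 -> NC
Op 10: route key 62: smallest pos >= 62 is 83 -> NC
Final route key 71: smallest pos >= 71 is 83 -> NC

Answer: NC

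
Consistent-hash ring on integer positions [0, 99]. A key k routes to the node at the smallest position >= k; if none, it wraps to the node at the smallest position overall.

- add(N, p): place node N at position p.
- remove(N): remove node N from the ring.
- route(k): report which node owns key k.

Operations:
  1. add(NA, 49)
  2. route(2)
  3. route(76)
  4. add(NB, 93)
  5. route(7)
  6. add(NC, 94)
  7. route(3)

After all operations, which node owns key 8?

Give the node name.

Answer: NA

Derivation:
Op 1: add NA@49 -> ring=[49:NA]
Op 2: route key 2: smallest pos >= 2 is 49 -> NA
Op 3: route key 76: none >= 76, wrap to smallest pos 49 -> NA
Op 4: add NB@93 -> ring=[49:NA,93:NB]
Op 5: route key 7: smallest pos >= 7 is 49 -> NA
Op 6: add NC@94 -> ring=[49:NA,93:NB,94:NC]
Op 7: route key 3: smallest pos >= 3 is 49 -> NA
Final route key 8: smallest pos >= 8 is 49 -> NA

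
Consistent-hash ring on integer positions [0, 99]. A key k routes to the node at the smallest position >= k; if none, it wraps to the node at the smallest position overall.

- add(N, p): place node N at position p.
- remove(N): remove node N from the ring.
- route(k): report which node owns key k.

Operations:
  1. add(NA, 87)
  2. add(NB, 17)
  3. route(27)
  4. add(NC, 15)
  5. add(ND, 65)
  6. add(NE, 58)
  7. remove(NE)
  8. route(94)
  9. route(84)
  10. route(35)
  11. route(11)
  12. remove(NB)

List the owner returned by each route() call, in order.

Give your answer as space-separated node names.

Op 1: add NA@87 -> ring=[87:NA]
Op 2: add NB@17 -> ring=[17:NB,87:NA]
Op 3: route key 27: smallest pos >= 27 is 87 -> NA
Op 4: add NC@15 -> ring=[15:NC,17:NB,87:NA]
Op 5: add ND@65 -> ring=[15:NC,17:NB,65:ND,87:NA]
Op 6: add NE@58 -> ring=[15:NC,17:NB,58:NE,65:ND,87:NA]
Op 7: remove NE -> ring=[15:NC,17:NB,65:ND,87:NA]
Op 8: route key 94: none >= 94, wrap to smallest pos 15 -> NC
Op 9: route key 84: smallest pos >= 84 is 87 -> NA
Op 10: route key 35: smallest pos >= 35 is 65 -> ND
Op 11: route key 11: smallest pos >= 11 is 15 -> NC
Op 12: remove NB -> ring=[15:NC,65:ND,87:NA]

Answer: NA NC NA ND NC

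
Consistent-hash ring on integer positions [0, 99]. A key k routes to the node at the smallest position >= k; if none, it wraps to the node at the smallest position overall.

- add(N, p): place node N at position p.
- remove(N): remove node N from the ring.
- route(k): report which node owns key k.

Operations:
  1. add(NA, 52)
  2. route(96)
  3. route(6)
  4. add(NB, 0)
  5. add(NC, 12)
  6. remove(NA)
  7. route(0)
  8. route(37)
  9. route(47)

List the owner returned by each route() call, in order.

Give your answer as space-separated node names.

Op 1: add NA@52 -> ring=[52:NA]
Op 2: route key 96: none >= 96, wrap to smallest pos 52 -> NA
Op 3: route key 6: smallest pos >= 6 is 52 -> NA
Op 4: add NB@0 -> ring=[0:NB,52:NA]
Op 5: add NC@12 -> ring=[0:NB,12:NC,52:NA]
Op 6: remove NA -> ring=[0:NB,12:NC]
Op 7: route key 0: smallest pos >= 0 is 0 -> NB
Op 8: route key 37: none >= 37, wrap to smallest pos 0 -> NB
Op 9: route key 47: none >= 47, wrap to smallest pos 0 -> NB

Answer: NA NA NB NB NB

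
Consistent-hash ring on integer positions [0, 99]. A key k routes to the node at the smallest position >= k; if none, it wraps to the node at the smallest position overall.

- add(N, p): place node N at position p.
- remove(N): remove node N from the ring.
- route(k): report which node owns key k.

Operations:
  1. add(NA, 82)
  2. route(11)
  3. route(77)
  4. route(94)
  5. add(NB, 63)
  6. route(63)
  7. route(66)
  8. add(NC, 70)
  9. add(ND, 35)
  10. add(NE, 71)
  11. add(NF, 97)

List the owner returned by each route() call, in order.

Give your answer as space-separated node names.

Answer: NA NA NA NB NA

Derivation:
Op 1: add NA@82 -> ring=[82:NA]
Op 2: route key 11: smallest pos >= 11 is 82 -> NA
Op 3: route key 77: smallest pos >= 77 is 82 -> NA
Op 4: route key 94: none >= 94, wrap to smallest pos 82 -> NA
Op 5: add NB@63 -> ring=[63:NB,82:NA]
Op 6: route key 63: smallest pos >= 63 is 63 -> NB
Op 7: route key 66: smallest pos >= 66 is 82 -> NA
Op 8: add NC@70 -> ring=[63:NB,70:NC,82:NA]
Op 9: add ND@35 -> ring=[35:ND,63:NB,70:NC,82:NA]
Op 10: add NE@71 -> ring=[35:ND,63:NB,70:NC,71:NE,82:NA]
Op 11: add NF@97 -> ring=[35:ND,63:NB,70:NC,71:NE,82:NA,97:NF]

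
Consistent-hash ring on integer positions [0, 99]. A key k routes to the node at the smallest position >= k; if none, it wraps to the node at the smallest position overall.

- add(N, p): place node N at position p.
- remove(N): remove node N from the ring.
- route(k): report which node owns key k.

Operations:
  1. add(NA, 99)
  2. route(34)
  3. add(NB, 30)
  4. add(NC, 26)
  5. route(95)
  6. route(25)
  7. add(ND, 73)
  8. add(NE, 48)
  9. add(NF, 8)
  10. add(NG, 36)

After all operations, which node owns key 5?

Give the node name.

Answer: NF

Derivation:
Op 1: add NA@99 -> ring=[99:NA]
Op 2: route key 34: smallest pos >= 34 is 99 -> NA
Op 3: add NB@30 -> ring=[30:NB,99:NA]
Op 4: add NC@26 -> ring=[26:NC,30:NB,99:NA]
Op 5: route key 95: smallest pos >= 95 is 99 -> NA
Op 6: route key 25: smallest pos >= 25 is 26 -> NC
Op 7: add ND@73 -> ring=[26:NC,30:NB,73:ND,99:NA]
Op 8: add NE@48 -> ring=[26:NC,30:NB,48:NE,73:ND,99:NA]
Op 9: add NF@8 -> ring=[8:NF,26:NC,30:NB,48:NE,73:ND,99:NA]
Op 10: add NG@36 -> ring=[8:NF,26:NC,30:NB,36:NG,48:NE,73:ND,99:NA]
Final route key 5: smallest pos >= 5 is 8 -> NF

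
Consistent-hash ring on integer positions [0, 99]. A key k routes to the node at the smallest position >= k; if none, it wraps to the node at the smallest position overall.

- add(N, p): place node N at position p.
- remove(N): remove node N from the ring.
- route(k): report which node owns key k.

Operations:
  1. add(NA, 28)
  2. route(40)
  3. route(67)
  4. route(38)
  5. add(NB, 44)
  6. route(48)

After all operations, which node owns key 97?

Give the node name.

Op 1: add NA@28 -> ring=[28:NA]
Op 2: route key 40: none >= 40, wrap to smallest pos 28 -> NA
Op 3: route key 67: none >= 67, wrap to smallest pos 28 -> NA
Op 4: route key 38: none >= 38, wrap to smallest pos 28 -> NA
Op 5: add NB@44 -> ring=[28:NA,44:NB]
Op 6: route key 48: none >= 48, wrap to smallest pos 28 -> NA
Final route key 97: none >= 97, wrap to smallest pos 28 -> NA

Answer: NA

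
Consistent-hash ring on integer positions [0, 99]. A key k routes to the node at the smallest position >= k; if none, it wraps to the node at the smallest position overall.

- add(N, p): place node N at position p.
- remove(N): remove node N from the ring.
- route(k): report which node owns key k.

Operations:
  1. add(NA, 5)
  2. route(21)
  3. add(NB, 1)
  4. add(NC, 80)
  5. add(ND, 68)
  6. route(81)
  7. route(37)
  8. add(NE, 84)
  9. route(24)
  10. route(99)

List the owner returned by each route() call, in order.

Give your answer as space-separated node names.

Op 1: add NA@5 -> ring=[5:NA]
Op 2: route key 21: none >= 21, wrap to smallest pos 5 -> NA
Op 3: add NB@1 -> ring=[1:NB,5:NA]
Op 4: add NC@80 -> ring=[1:NB,5:NA,80:NC]
Op 5: add ND@68 -> ring=[1:NB,5:NA,68:ND,80:NC]
Op 6: route key 81: none >= 81, wrap to smallest pos 1 -> NB
Op 7: route key 37: smallest pos >= 37 is 68 -> ND
Op 8: add NE@84 -> ring=[1:NB,5:NA,68:ND,80:NC,84:NE]
Op 9: route key 24: smallest pos >= 24 is 68 -> ND
Op 10: route key 99: none >= 99, wrap to smallest pos 1 -> NB

Answer: NA NB ND ND NB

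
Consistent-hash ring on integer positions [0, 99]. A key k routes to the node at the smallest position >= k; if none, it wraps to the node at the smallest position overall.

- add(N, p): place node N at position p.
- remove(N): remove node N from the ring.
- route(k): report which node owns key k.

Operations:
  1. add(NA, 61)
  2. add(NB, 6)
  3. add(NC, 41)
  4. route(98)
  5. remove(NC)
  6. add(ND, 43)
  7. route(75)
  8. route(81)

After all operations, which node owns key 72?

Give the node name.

Op 1: add NA@61 -> ring=[61:NA]
Op 2: add NB@6 -> ring=[6:NB,61:NA]
Op 3: add NC@41 -> ring=[6:NB,41:NC,61:NA]
Op 4: route key 98: none >= 98, wrap to smallest pos 6 -> NB
Op 5: remove NC -> ring=[6:NB,61:NA]
Op 6: add ND@43 -> ring=[6:NB,43:ND,61:NA]
Op 7: route key 75: none >= 75, wrap to smallest pos 6 -> NB
Op 8: route key 81: none >= 81, wrap to smallest pos 6 -> NB
Final route key 72: none >= 72, wrap to smallest pos 6 -> NB

Answer: NB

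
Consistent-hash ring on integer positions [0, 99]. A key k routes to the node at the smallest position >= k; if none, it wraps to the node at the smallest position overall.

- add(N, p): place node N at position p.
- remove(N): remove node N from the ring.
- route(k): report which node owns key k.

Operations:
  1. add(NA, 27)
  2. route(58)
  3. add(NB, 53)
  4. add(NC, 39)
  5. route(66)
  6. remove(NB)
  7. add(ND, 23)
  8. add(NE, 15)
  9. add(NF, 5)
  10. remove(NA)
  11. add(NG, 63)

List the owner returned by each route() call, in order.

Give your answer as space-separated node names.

Op 1: add NA@27 -> ring=[27:NA]
Op 2: route key 58: none >= 58, wrap to smallest pos 27 -> NA
Op 3: add NB@53 -> ring=[27:NA,53:NB]
Op 4: add NC@39 -> ring=[27:NA,39:NC,53:NB]
Op 5: route key 66: none >= 66, wrap to smallest pos 27 -> NA
Op 6: remove NB -> ring=[27:NA,39:NC]
Op 7: add ND@23 -> ring=[23:ND,27:NA,39:NC]
Op 8: add NE@15 -> ring=[15:NE,23:ND,27:NA,39:NC]
Op 9: add NF@5 -> ring=[5:NF,15:NE,23:ND,27:NA,39:NC]
Op 10: remove NA -> ring=[5:NF,15:NE,23:ND,39:NC]
Op 11: add NG@63 -> ring=[5:NF,15:NE,23:ND,39:NC,63:NG]

Answer: NA NA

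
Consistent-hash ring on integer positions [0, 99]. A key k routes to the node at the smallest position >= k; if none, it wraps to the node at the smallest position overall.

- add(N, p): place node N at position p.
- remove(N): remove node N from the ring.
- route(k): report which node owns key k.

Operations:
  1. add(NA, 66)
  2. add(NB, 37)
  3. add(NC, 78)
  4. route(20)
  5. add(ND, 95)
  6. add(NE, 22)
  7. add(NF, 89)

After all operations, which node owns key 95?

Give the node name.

Op 1: add NA@66 -> ring=[66:NA]
Op 2: add NB@37 -> ring=[37:NB,66:NA]
Op 3: add NC@78 -> ring=[37:NB,66:NA,78:NC]
Op 4: route key 20: smallest pos >= 20 is 37 -> NB
Op 5: add ND@95 -> ring=[37:NB,66:NA,78:NC,95:ND]
Op 6: add NE@22 -> ring=[22:NE,37:NB,66:NA,78:NC,95:ND]
Op 7: add NF@89 -> ring=[22:NE,37:NB,66:NA,78:NC,89:NF,95:ND]
Final route key 95: smallest pos >= 95 is 95 -> ND

Answer: ND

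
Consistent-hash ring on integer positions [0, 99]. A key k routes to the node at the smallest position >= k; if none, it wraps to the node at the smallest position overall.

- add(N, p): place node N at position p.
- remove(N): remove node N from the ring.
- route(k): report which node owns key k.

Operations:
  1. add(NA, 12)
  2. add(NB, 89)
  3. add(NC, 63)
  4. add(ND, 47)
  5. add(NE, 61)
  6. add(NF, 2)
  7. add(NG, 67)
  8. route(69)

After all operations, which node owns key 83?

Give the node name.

Op 1: add NA@12 -> ring=[12:NA]
Op 2: add NB@89 -> ring=[12:NA,89:NB]
Op 3: add NC@63 -> ring=[12:NA,63:NC,89:NB]
Op 4: add ND@47 -> ring=[12:NA,47:ND,63:NC,89:NB]
Op 5: add NE@61 -> ring=[12:NA,47:ND,61:NE,63:NC,89:NB]
Op 6: add NF@2 -> ring=[2:NF,12:NA,47:ND,61:NE,63:NC,89:NB]
Op 7: add NG@67 -> ring=[2:NF,12:NA,47:ND,61:NE,63:NC,67:NG,89:NB]
Op 8: route key 69: smallest pos >= 69 is 89 -> NB
Final route key 83: smallest pos >= 83 is 89 -> NB

Answer: NB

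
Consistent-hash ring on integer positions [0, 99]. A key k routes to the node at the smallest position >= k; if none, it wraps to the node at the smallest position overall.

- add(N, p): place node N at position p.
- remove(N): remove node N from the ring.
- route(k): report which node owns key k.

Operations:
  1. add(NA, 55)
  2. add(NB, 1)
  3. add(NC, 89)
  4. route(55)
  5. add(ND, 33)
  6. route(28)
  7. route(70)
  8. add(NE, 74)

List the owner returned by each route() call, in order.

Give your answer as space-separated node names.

Op 1: add NA@55 -> ring=[55:NA]
Op 2: add NB@1 -> ring=[1:NB,55:NA]
Op 3: add NC@89 -> ring=[1:NB,55:NA,89:NC]
Op 4: route key 55: smallest pos >= 55 is 55 -> NA
Op 5: add ND@33 -> ring=[1:NB,33:ND,55:NA,89:NC]
Op 6: route key 28: smallest pos >= 28 is 33 -> ND
Op 7: route key 70: smallest pos >= 70 is 89 -> NC
Op 8: add NE@74 -> ring=[1:NB,33:ND,55:NA,74:NE,89:NC]

Answer: NA ND NC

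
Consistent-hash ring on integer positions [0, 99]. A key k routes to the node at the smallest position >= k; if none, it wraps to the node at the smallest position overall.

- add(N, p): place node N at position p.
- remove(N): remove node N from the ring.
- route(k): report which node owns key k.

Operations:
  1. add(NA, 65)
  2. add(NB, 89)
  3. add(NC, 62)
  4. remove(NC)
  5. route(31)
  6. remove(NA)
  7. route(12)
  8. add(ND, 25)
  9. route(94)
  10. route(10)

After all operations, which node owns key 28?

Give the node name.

Op 1: add NA@65 -> ring=[65:NA]
Op 2: add NB@89 -> ring=[65:NA,89:NB]
Op 3: add NC@62 -> ring=[62:NC,65:NA,89:NB]
Op 4: remove NC -> ring=[65:NA,89:NB]
Op 5: route key 31: smallest pos >= 31 is 65 -> NA
Op 6: remove NA -> ring=[89:NB]
Op 7: route key 12: smallest pos >= 12 is 89 -> NB
Op 8: add ND@25 -> ring=[25:ND,89:NB]
Op 9: route key 94: none >= 94, wrap to smallest pos 25 -> ND
Op 10: route key 10: smallest pos >= 10 is 25 -> ND
Final route key 28: smallest pos >= 28 is 89 -> NB

Answer: NB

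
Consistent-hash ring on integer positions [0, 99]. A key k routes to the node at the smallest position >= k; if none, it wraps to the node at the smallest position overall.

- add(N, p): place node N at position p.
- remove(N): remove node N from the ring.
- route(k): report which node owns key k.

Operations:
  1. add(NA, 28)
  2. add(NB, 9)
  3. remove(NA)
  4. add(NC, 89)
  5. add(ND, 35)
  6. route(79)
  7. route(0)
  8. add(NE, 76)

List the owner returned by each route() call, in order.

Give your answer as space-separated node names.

Op 1: add NA@28 -> ring=[28:NA]
Op 2: add NB@9 -> ring=[9:NB,28:NA]
Op 3: remove NA -> ring=[9:NB]
Op 4: add NC@89 -> ring=[9:NB,89:NC]
Op 5: add ND@35 -> ring=[9:NB,35:ND,89:NC]
Op 6: route key 79: smallest pos >= 79 is 89 -> NC
Op 7: route key 0: smallest pos >= 0 is 9 -> NB
Op 8: add NE@76 -> ring=[9:NB,35:ND,76:NE,89:NC]

Answer: NC NB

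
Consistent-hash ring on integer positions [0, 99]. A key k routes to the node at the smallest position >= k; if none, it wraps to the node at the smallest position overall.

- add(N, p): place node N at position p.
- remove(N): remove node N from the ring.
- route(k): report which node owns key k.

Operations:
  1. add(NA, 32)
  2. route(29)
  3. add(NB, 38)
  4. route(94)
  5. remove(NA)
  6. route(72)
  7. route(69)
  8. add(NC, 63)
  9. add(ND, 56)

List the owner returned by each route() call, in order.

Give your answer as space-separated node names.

Answer: NA NA NB NB

Derivation:
Op 1: add NA@32 -> ring=[32:NA]
Op 2: route key 29: smallest pos >= 29 is 32 -> NA
Op 3: add NB@38 -> ring=[32:NA,38:NB]
Op 4: route key 94: none >= 94, wrap to smallest pos 32 -> NA
Op 5: remove NA -> ring=[38:NB]
Op 6: route key 72: none >= 72, wrap to smallest pos 38 -> NB
Op 7: route key 69: none >= 69, wrap to smallest pos 38 -> NB
Op 8: add NC@63 -> ring=[38:NB,63:NC]
Op 9: add ND@56 -> ring=[38:NB,56:ND,63:NC]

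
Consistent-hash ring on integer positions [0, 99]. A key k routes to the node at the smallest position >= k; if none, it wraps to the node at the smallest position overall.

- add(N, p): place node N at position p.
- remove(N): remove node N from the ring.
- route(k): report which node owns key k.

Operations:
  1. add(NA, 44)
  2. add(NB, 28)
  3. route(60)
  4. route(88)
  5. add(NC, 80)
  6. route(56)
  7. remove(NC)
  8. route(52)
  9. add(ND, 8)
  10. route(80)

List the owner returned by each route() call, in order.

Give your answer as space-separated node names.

Op 1: add NA@44 -> ring=[44:NA]
Op 2: add NB@28 -> ring=[28:NB,44:NA]
Op 3: route key 60: none >= 60, wrap to smallest pos 28 -> NB
Op 4: route key 88: none >= 88, wrap to smallest pos 28 -> NB
Op 5: add NC@80 -> ring=[28:NB,44:NA,80:NC]
Op 6: route key 56: smallest pos >= 56 is 80 -> NC
Op 7: remove NC -> ring=[28:NB,44:NA]
Op 8: route key 52: none >= 52, wrap to smallest pos 28 -> NB
Op 9: add ND@8 -> ring=[8:ND,28:NB,44:NA]
Op 10: route key 80: none >= 80, wrap to smallest pos 8 -> ND

Answer: NB NB NC NB ND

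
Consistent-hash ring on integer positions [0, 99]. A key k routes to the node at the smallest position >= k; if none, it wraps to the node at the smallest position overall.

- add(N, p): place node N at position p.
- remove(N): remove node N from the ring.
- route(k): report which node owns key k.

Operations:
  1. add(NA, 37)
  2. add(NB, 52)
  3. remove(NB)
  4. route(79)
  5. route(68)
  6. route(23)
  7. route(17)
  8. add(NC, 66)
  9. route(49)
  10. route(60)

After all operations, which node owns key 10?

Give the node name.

Answer: NA

Derivation:
Op 1: add NA@37 -> ring=[37:NA]
Op 2: add NB@52 -> ring=[37:NA,52:NB]
Op 3: remove NB -> ring=[37:NA]
Op 4: route key 79: none >= 79, wrap to smallest pos 37 -> NA
Op 5: route key 68: none >= 68, wrap to smallest pos 37 -> NA
Op 6: route key 23: smallest pos >= 23 is 37 -> NA
Op 7: route key 17: smallest pos >= 17 is 37 -> NA
Op 8: add NC@66 -> ring=[37:NA,66:NC]
Op 9: route key 49: smallest pos >= 49 is 66 -> NC
Op 10: route key 60: smallest pos >= 60 is 66 -> NC
Final route key 10: smallest pos >= 10 is 37 -> NA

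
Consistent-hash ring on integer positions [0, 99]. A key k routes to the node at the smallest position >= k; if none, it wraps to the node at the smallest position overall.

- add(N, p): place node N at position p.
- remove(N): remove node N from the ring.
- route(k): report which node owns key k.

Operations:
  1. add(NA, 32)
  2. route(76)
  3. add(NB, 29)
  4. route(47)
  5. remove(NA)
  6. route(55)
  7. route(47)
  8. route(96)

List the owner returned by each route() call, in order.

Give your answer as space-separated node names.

Answer: NA NB NB NB NB

Derivation:
Op 1: add NA@32 -> ring=[32:NA]
Op 2: route key 76: none >= 76, wrap to smallest pos 32 -> NA
Op 3: add NB@29 -> ring=[29:NB,32:NA]
Op 4: route key 47: none >= 47, wrap to smallest pos 29 -> NB
Op 5: remove NA -> ring=[29:NB]
Op 6: route key 55: none >= 55, wrap to smallest pos 29 -> NB
Op 7: route key 47: none >= 47, wrap to smallest pos 29 -> NB
Op 8: route key 96: none >= 96, wrap to smallest pos 29 -> NB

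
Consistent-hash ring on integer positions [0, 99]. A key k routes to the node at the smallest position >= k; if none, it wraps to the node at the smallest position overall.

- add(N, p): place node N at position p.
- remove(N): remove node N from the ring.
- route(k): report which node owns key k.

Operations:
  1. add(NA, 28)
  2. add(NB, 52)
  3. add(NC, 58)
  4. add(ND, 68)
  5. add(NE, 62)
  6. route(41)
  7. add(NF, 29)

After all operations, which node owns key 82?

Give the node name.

Op 1: add NA@28 -> ring=[28:NA]
Op 2: add NB@52 -> ring=[28:NA,52:NB]
Op 3: add NC@58 -> ring=[28:NA,52:NB,58:NC]
Op 4: add ND@68 -> ring=[28:NA,52:NB,58:NC,68:ND]
Op 5: add NE@62 -> ring=[28:NA,52:NB,58:NC,62:NE,68:ND]
Op 6: route key 41: smallest pos >= 41 is 52 -> NB
Op 7: add NF@29 -> ring=[28:NA,29:NF,52:NB,58:NC,62:NE,68:ND]
Final route key 82: none >= 82, wrap to smallest pos 28 -> NA

Answer: NA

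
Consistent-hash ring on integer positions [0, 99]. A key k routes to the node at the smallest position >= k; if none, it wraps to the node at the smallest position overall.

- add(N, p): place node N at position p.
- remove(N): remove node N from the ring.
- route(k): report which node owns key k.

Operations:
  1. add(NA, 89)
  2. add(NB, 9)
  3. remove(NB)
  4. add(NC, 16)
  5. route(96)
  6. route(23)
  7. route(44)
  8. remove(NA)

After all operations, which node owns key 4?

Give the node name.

Op 1: add NA@89 -> ring=[89:NA]
Op 2: add NB@9 -> ring=[9:NB,89:NA]
Op 3: remove NB -> ring=[89:NA]
Op 4: add NC@16 -> ring=[16:NC,89:NA]
Op 5: route key 96: none >= 96, wrap to smallest pos 16 -> NC
Op 6: route key 23: smallest pos >= 23 is 89 -> NA
Op 7: route key 44: smallest pos >= 44 is 89 -> NA
Op 8: remove NA -> ring=[16:NC]
Final route key 4: smallest pos >= 4 is 16 -> NC

Answer: NC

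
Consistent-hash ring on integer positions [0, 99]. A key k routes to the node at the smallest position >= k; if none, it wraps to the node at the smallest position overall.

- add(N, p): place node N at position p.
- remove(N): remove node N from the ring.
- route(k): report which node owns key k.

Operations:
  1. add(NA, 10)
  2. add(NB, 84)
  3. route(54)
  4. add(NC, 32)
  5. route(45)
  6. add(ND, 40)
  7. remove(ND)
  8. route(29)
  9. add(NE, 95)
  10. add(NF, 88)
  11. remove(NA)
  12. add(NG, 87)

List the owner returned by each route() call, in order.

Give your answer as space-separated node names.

Op 1: add NA@10 -> ring=[10:NA]
Op 2: add NB@84 -> ring=[10:NA,84:NB]
Op 3: route key 54: smallest pos >= 54 is 84 -> NB
Op 4: add NC@32 -> ring=[10:NA,32:NC,84:NB]
Op 5: route key 45: smallest pos >= 45 is 84 -> NB
Op 6: add ND@40 -> ring=[10:NA,32:NC,40:ND,84:NB]
Op 7: remove ND -> ring=[10:NA,32:NC,84:NB]
Op 8: route key 29: smallest pos >= 29 is 32 -> NC
Op 9: add NE@95 -> ring=[10:NA,32:NC,84:NB,95:NE]
Op 10: add NF@88 -> ring=[10:NA,32:NC,84:NB,88:NF,95:NE]
Op 11: remove NA -> ring=[32:NC,84:NB,88:NF,95:NE]
Op 12: add NG@87 -> ring=[32:NC,84:NB,87:NG,88:NF,95:NE]

Answer: NB NB NC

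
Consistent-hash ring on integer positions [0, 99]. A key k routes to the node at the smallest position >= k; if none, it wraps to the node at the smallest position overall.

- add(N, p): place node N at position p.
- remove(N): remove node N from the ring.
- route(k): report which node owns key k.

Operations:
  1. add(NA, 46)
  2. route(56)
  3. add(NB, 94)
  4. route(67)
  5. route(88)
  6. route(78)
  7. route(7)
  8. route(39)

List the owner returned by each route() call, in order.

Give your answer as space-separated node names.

Answer: NA NB NB NB NA NA

Derivation:
Op 1: add NA@46 -> ring=[46:NA]
Op 2: route key 56: none >= 56, wrap to smallest pos 46 -> NA
Op 3: add NB@94 -> ring=[46:NA,94:NB]
Op 4: route key 67: smallest pos >= 67 is 94 -> NB
Op 5: route key 88: smallest pos >= 88 is 94 -> NB
Op 6: route key 78: smallest pos >= 78 is 94 -> NB
Op 7: route key 7: smallest pos >= 7 is 46 -> NA
Op 8: route key 39: smallest pos >= 39 is 46 -> NA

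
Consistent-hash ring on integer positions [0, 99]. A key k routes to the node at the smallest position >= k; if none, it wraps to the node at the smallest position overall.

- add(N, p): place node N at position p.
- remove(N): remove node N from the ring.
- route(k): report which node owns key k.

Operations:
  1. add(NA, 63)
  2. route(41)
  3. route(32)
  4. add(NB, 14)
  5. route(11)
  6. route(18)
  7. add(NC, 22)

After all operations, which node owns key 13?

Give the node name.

Answer: NB

Derivation:
Op 1: add NA@63 -> ring=[63:NA]
Op 2: route key 41: smallest pos >= 41 is 63 -> NA
Op 3: route key 32: smallest pos >= 32 is 63 -> NA
Op 4: add NB@14 -> ring=[14:NB,63:NA]
Op 5: route key 11: smallest pos >= 11 is 14 -> NB
Op 6: route key 18: smallest pos >= 18 is 63 -> NA
Op 7: add NC@22 -> ring=[14:NB,22:NC,63:NA]
Final route key 13: smallest pos >= 13 is 14 -> NB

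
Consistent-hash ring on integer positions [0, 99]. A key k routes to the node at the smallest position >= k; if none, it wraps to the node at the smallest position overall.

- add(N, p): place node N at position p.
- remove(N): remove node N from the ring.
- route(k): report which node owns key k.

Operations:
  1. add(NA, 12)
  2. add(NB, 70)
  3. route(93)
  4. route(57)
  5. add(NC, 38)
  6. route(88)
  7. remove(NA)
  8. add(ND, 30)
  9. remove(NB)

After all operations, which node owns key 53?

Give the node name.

Answer: ND

Derivation:
Op 1: add NA@12 -> ring=[12:NA]
Op 2: add NB@70 -> ring=[12:NA,70:NB]
Op 3: route key 93: none >= 93, wrap to smallest pos 12 -> NA
Op 4: route key 57: smallest pos >= 57 is 70 -> NB
Op 5: add NC@38 -> ring=[12:NA,38:NC,70:NB]
Op 6: route key 88: none >= 88, wrap to smallest pos 12 -> NA
Op 7: remove NA -> ring=[38:NC,70:NB]
Op 8: add ND@30 -> ring=[30:ND,38:NC,70:NB]
Op 9: remove NB -> ring=[30:ND,38:NC]
Final route key 53: none >= 53, wrap to smallest pos 30 -> ND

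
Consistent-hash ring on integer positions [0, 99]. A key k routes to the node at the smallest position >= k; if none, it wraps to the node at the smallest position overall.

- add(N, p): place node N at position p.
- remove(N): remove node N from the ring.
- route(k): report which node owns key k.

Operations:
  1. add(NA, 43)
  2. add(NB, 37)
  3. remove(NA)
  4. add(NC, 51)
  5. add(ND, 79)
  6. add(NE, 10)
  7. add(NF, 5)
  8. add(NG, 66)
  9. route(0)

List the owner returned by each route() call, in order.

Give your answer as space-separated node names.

Op 1: add NA@43 -> ring=[43:NA]
Op 2: add NB@37 -> ring=[37:NB,43:NA]
Op 3: remove NA -> ring=[37:NB]
Op 4: add NC@51 -> ring=[37:NB,51:NC]
Op 5: add ND@79 -> ring=[37:NB,51:NC,79:ND]
Op 6: add NE@10 -> ring=[10:NE,37:NB,51:NC,79:ND]
Op 7: add NF@5 -> ring=[5:NF,10:NE,37:NB,51:NC,79:ND]
Op 8: add NG@66 -> ring=[5:NF,10:NE,37:NB,51:NC,66:NG,79:ND]
Op 9: route key 0: smallest pos >= 0 is 5 -> NF

Answer: NF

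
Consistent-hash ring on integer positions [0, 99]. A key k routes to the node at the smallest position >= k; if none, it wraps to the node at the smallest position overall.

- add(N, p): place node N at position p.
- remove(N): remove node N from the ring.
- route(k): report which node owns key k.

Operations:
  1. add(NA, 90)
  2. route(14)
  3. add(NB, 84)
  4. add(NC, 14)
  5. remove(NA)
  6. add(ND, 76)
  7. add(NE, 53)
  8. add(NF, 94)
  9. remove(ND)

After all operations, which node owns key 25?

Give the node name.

Answer: NE

Derivation:
Op 1: add NA@90 -> ring=[90:NA]
Op 2: route key 14: smallest pos >= 14 is 90 -> NA
Op 3: add NB@84 -> ring=[84:NB,90:NA]
Op 4: add NC@14 -> ring=[14:NC,84:NB,90:NA]
Op 5: remove NA -> ring=[14:NC,84:NB]
Op 6: add ND@76 -> ring=[14:NC,76:ND,84:NB]
Op 7: add NE@53 -> ring=[14:NC,53:NE,76:ND,84:NB]
Op 8: add NF@94 -> ring=[14:NC,53:NE,76:ND,84:NB,94:NF]
Op 9: remove ND -> ring=[14:NC,53:NE,84:NB,94:NF]
Final route key 25: smallest pos >= 25 is 53 -> NE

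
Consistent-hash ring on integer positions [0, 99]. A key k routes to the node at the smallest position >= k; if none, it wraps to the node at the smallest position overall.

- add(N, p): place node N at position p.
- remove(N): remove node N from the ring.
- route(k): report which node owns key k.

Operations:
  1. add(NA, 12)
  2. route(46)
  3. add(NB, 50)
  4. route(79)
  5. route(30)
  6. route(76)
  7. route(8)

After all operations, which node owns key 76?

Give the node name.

Op 1: add NA@12 -> ring=[12:NA]
Op 2: route key 46: none >= 46, wrap to smallest pos 12 -> NA
Op 3: add NB@50 -> ring=[12:NA,50:NB]
Op 4: route key 79: none >= 79, wrap to smallest pos 12 -> NA
Op 5: route key 30: smallest pos >= 30 is 50 -> NB
Op 6: route key 76: none >= 76, wrap to smallest pos 12 -> NA
Op 7: route key 8: smallest pos >= 8 is 12 -> NA
Final route key 76: none >= 76, wrap to smallest pos 12 -> NA

Answer: NA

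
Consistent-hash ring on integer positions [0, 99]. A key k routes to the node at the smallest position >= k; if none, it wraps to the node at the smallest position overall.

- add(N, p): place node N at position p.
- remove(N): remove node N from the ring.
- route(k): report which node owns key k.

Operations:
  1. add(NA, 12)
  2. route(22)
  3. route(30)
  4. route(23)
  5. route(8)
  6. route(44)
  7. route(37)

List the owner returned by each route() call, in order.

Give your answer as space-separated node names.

Answer: NA NA NA NA NA NA

Derivation:
Op 1: add NA@12 -> ring=[12:NA]
Op 2: route key 22: none >= 22, wrap to smallest pos 12 -> NA
Op 3: route key 30: none >= 30, wrap to smallest pos 12 -> NA
Op 4: route key 23: none >= 23, wrap to smallest pos 12 -> NA
Op 5: route key 8: smallest pos >= 8 is 12 -> NA
Op 6: route key 44: none >= 44, wrap to smallest pos 12 -> NA
Op 7: route key 37: none >= 37, wrap to smallest pos 12 -> NA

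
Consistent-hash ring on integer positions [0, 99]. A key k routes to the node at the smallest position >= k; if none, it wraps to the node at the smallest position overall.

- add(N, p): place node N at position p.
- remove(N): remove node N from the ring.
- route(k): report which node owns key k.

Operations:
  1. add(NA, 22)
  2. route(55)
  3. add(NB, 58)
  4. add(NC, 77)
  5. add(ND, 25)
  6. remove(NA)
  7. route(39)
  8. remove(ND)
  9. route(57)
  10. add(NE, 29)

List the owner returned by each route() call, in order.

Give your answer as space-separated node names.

Op 1: add NA@22 -> ring=[22:NA]
Op 2: route key 55: none >= 55, wrap to smallest pos 22 -> NA
Op 3: add NB@58 -> ring=[22:NA,58:NB]
Op 4: add NC@77 -> ring=[22:NA,58:NB,77:NC]
Op 5: add ND@25 -> ring=[22:NA,25:ND,58:NB,77:NC]
Op 6: remove NA -> ring=[25:ND,58:NB,77:NC]
Op 7: route key 39: smallest pos >= 39 is 58 -> NB
Op 8: remove ND -> ring=[58:NB,77:NC]
Op 9: route key 57: smallest pos >= 57 is 58 -> NB
Op 10: add NE@29 -> ring=[29:NE,58:NB,77:NC]

Answer: NA NB NB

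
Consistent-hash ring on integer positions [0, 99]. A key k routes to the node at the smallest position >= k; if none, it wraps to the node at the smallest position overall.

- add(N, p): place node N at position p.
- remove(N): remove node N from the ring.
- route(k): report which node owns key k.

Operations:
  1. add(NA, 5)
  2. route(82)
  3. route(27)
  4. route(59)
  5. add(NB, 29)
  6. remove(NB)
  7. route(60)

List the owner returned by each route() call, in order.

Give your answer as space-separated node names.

Op 1: add NA@5 -> ring=[5:NA]
Op 2: route key 82: none >= 82, wrap to smallest pos 5 -> NA
Op 3: route key 27: none >= 27, wrap to smallest pos 5 -> NA
Op 4: route key 59: none >= 59, wrap to smallest pos 5 -> NA
Op 5: add NB@29 -> ring=[5:NA,29:NB]
Op 6: remove NB -> ring=[5:NA]
Op 7: route key 60: none >= 60, wrap to smallest pos 5 -> NA

Answer: NA NA NA NA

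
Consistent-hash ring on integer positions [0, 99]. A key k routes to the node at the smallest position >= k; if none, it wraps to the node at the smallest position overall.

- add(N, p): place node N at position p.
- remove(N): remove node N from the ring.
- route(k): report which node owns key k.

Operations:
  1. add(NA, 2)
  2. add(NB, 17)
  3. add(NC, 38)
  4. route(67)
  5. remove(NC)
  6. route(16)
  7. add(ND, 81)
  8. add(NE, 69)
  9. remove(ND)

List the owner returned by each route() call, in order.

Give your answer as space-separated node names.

Op 1: add NA@2 -> ring=[2:NA]
Op 2: add NB@17 -> ring=[2:NA,17:NB]
Op 3: add NC@38 -> ring=[2:NA,17:NB,38:NC]
Op 4: route key 67: none >= 67, wrap to smallest pos 2 -> NA
Op 5: remove NC -> ring=[2:NA,17:NB]
Op 6: route key 16: smallest pos >= 16 is 17 -> NB
Op 7: add ND@81 -> ring=[2:NA,17:NB,81:ND]
Op 8: add NE@69 -> ring=[2:NA,17:NB,69:NE,81:ND]
Op 9: remove ND -> ring=[2:NA,17:NB,69:NE]

Answer: NA NB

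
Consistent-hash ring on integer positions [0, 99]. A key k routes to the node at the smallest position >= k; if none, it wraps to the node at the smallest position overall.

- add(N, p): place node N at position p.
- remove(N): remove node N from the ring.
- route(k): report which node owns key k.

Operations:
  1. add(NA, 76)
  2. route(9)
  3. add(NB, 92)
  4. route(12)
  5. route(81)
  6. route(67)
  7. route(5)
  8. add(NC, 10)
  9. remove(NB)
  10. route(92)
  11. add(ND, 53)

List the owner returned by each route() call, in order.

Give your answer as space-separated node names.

Op 1: add NA@76 -> ring=[76:NA]
Op 2: route key 9: smallest pos >= 9 is 76 -> NA
Op 3: add NB@92 -> ring=[76:NA,92:NB]
Op 4: route key 12: smallest pos >= 12 is 76 -> NA
Op 5: route key 81: smallest pos >= 81 is 92 -> NB
Op 6: route key 67: smallest pos >= 67 is 76 -> NA
Op 7: route key 5: smallest pos >= 5 is 76 -> NA
Op 8: add NC@10 -> ring=[10:NC,76:NA,92:NB]
Op 9: remove NB -> ring=[10:NC,76:NA]
Op 10: route key 92: none >= 92, wrap to smallest pos 10 -> NC
Op 11: add ND@53 -> ring=[10:NC,53:ND,76:NA]

Answer: NA NA NB NA NA NC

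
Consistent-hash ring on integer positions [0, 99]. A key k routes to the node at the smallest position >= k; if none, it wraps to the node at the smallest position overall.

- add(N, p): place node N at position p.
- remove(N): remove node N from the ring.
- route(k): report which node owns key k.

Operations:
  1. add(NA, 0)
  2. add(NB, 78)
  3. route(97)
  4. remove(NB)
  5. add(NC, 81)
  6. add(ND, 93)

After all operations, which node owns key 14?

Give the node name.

Answer: NC

Derivation:
Op 1: add NA@0 -> ring=[0:NA]
Op 2: add NB@78 -> ring=[0:NA,78:NB]
Op 3: route key 97: none >= 97, wrap to smallest pos 0 -> NA
Op 4: remove NB -> ring=[0:NA]
Op 5: add NC@81 -> ring=[0:NA,81:NC]
Op 6: add ND@93 -> ring=[0:NA,81:NC,93:ND]
Final route key 14: smallest pos >= 14 is 81 -> NC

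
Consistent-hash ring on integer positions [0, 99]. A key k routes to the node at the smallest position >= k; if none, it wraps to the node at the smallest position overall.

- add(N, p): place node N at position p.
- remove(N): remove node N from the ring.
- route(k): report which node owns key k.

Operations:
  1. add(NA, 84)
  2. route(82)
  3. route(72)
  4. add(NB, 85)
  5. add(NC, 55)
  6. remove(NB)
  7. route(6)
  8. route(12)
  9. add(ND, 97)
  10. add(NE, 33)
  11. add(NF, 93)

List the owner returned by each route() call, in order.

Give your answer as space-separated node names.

Op 1: add NA@84 -> ring=[84:NA]
Op 2: route key 82: smallest pos >= 82 is 84 -> NA
Op 3: route key 72: smallest pos >= 72 is 84 -> NA
Op 4: add NB@85 -> ring=[84:NA,85:NB]
Op 5: add NC@55 -> ring=[55:NC,84:NA,85:NB]
Op 6: remove NB -> ring=[55:NC,84:NA]
Op 7: route key 6: smallest pos >= 6 is 55 -> NC
Op 8: route key 12: smallest pos >= 12 is 55 -> NC
Op 9: add ND@97 -> ring=[55:NC,84:NA,97:ND]
Op 10: add NE@33 -> ring=[33:NE,55:NC,84:NA,97:ND]
Op 11: add NF@93 -> ring=[33:NE,55:NC,84:NA,93:NF,97:ND]

Answer: NA NA NC NC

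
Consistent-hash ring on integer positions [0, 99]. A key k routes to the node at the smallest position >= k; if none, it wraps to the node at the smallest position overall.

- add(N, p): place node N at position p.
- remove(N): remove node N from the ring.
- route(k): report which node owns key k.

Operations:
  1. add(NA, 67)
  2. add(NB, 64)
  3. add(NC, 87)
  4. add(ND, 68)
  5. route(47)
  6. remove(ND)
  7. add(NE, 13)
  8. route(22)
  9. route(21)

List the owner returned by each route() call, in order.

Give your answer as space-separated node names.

Op 1: add NA@67 -> ring=[67:NA]
Op 2: add NB@64 -> ring=[64:NB,67:NA]
Op 3: add NC@87 -> ring=[64:NB,67:NA,87:NC]
Op 4: add ND@68 -> ring=[64:NB,67:NA,68:ND,87:NC]
Op 5: route key 47: smallest pos >= 47 is 64 -> NB
Op 6: remove ND -> ring=[64:NB,67:NA,87:NC]
Op 7: add NE@13 -> ring=[13:NE,64:NB,67:NA,87:NC]
Op 8: route key 22: smallest pos >= 22 is 64 -> NB
Op 9: route key 21: smallest pos >= 21 is 64 -> NB

Answer: NB NB NB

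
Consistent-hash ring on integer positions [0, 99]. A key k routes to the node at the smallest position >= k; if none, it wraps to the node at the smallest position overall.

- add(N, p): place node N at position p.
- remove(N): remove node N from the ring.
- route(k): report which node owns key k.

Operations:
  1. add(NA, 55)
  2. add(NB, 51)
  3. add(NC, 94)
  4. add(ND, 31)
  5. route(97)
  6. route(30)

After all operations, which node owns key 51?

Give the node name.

Op 1: add NA@55 -> ring=[55:NA]
Op 2: add NB@51 -> ring=[51:NB,55:NA]
Op 3: add NC@94 -> ring=[51:NB,55:NA,94:NC]
Op 4: add ND@31 -> ring=[31:ND,51:NB,55:NA,94:NC]
Op 5: route key 97: none >= 97, wrap to smallest pos 31 -> ND
Op 6: route key 30: smallest pos >= 30 is 31 -> ND
Final route key 51: smallest pos >= 51 is 51 -> NB

Answer: NB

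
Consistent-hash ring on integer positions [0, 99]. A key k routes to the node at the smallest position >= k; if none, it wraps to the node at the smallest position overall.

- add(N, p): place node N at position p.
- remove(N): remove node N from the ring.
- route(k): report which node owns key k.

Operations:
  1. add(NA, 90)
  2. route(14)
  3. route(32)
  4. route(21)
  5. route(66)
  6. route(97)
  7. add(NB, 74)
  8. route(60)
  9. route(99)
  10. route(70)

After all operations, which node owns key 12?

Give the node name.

Op 1: add NA@90 -> ring=[90:NA]
Op 2: route key 14: smallest pos >= 14 is 90 -> NA
Op 3: route key 32: smallest pos >= 32 is 90 -> NA
Op 4: route key 21: smallest pos >= 21 is 90 -> NA
Op 5: route key 66: smallest pos >= 66 is 90 -> NA
Op 6: route key 97: none >= 97, wrap to smallest pos 90 -> NA
Op 7: add NB@74 -> ring=[74:NB,90:NA]
Op 8: route key 60: smallest pos >= 60 is 74 -> NB
Op 9: route key 99: none >= 99, wrap to smallest pos 74 -> NB
Op 10: route key 70: smallest pos >= 70 is 74 -> NB
Final route key 12: smallest pos >= 12 is 74 -> NB

Answer: NB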